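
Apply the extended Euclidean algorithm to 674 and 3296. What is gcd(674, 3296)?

2

Apply Euclid's algorithm to 3296 and 674:
3296 = 4×674 + 600
674 = 1×600 + 74
600 = 8×74 + 8
74 = 9×8 + 2
8 = 4×2 + 0
gcd(674, 3296) = 2.
Back-substituting:
2 = 74 − 9·8
2 = −9·600 + 73·74
2 = 73·674 − 82·600
2 = −82·3296 + 401·674
So 2 = (-82)·3296 + (401)·674.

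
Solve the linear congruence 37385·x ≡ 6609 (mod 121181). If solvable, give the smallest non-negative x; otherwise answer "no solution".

First find gcd(37385, 121181):
121181 = 3*37385 + 9026
37385 = 4*9026 + 1281
9026 = 7*1281 + 59
1281 = 21*59 + 42
59 = 1*42 + 17
42 = 2*17 + 8
17 = 2*8 + 1
8 = 8*1 + 0
gcd = 1, so a unique solution mod 121181 exists.
Back-substitute for the Bézout coefficients:
1 = 17 − 2·8
1 = −2·42 + 5·17
1 = 5·59 − 7·42
1 = −7·1281 + 152·59
1 = 152·9026 − 1071·1281
1 = −1071·37385 + 4436·9026
1 = 4436·121181 − 14379·37385
So 37385·(-14379) ≡ 1 (mod 121181), giving 37385⁻¹ ≡ 106802.
x ≡ 37385⁻¹·6609 ≡ 106802·6609 ≡ 96274 (mod 121181).

96274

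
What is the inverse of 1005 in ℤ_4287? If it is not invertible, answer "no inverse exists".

Compute gcd(1005, 4287):
4287 = 4·1005 + 267
1005 = 3·267 + 204
267 = 1·204 + 63
204 = 3·63 + 15
63 = 4·15 + 3
15 = 5·3 + 0
Since gcd = 3 > 1, 1005 is not a unit mod 4287.

no inverse exists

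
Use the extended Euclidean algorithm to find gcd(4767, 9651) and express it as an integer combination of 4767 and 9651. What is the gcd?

3

Repeated division:
9651 = 2·4767 + 117
4767 = 40·117 + 87
117 = 1·87 + 30
87 = 2·30 + 27
30 = 1·27 + 3
27 = 9·3 + 0
gcd(4767, 9651) = 3.
Express as a combination:
3 = 30 − 27
3 = −87 + 3·30
3 = 3·117 − 4·87
3 = −4·4767 + 163·117
3 = 163·9651 − 330·4767
So 3 = (163)·9651 + (-330)·4767.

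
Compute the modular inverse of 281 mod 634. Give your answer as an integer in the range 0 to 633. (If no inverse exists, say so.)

Run Euclid on (634, 281):
634 = 2*281 + 72
281 = 3*72 + 65
72 = 1*65 + 7
65 = 9*7 + 2
7 = 3*2 + 1
2 = 2*1 + 0
gcd = 1, so the inverse exists. Back-substitute:
1 = 7 − 3·2
1 = −3·65 + 28·7
1 = 28·72 − 31·65
1 = −31·281 + 121·72
1 = 121·634 − 273·281
Thus 281·(-273) ≡ 1 (mod 634); reducing, -273 mod 634 = 361.

361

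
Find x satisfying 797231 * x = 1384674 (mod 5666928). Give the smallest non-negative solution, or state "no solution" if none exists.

First find gcd(797231, 5666928):
5666928 = 7*797231 + 86311
797231 = 9*86311 + 20432
86311 = 4*20432 + 4583
20432 = 4*4583 + 2100
4583 = 2*2100 + 383
2100 = 5*383 + 185
383 = 2*185 + 13
185 = 14*13 + 3
13 = 4*3 + 1
3 = 3*1 + 0
gcd = 1, so a unique solution mod 5666928 exists.
Back-substitute for the Bézout coefficients:
1 = 13 − 4·3
1 = −4·185 + 57·13
1 = 57·383 − 118·185
1 = −118·2100 + 647·383
1 = 647·4583 − 1412·2100
1 = −1412·20432 + 6295·4583
1 = 6295·86311 − 26592·20432
1 = −26592·797231 + 245623·86311
1 = 245623·5666928 − 1745953·797231
So 797231·(-1745953) ≡ 1 (mod 5666928), giving 797231⁻¹ ≡ 3920975.
x ≡ 797231⁻¹·1384674 ≡ 3920975·1384674 ≡ 3763614 (mod 5666928).

3763614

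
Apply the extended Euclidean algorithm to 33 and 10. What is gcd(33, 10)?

1

Apply Euclid's algorithm to 33 and 10:
33 = 3*10 + 3
10 = 3*3 + 1
3 = 3*1 + 0
gcd(33, 10) = 1.
Express as a combination:
1 = 10 − 3·3
1 = −3·33 + 10·10
So 1 = (-3)·33 + (10)·10.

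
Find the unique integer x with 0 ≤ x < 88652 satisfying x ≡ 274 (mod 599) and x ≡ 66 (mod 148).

45798

Write x = 274 + 599·k. Then 599·k ≡ 66 − 274 ≡ 88 (mod 148).
Need 599⁻¹ mod 148. Extended Euclid on (148, 7):
148 = 21·7 + 1
7 = 7·1 + 0
Back-substitute:
1 = 148 − 21·7
599⁻¹ ≡ 127 (mod 148), so k ≡ 127·88 ≡ 76 (mod 148).
x = 274 + 599·76 = 45798.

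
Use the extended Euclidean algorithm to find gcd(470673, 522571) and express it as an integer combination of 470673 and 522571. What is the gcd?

Euclidean algorithm:
522571 = 1·470673 + 51898
470673 = 9·51898 + 3591
51898 = 14·3591 + 1624
3591 = 2·1624 + 343
1624 = 4·343 + 252
343 = 1·252 + 91
252 = 2·91 + 70
91 = 1·70 + 21
70 = 3·21 + 7
21 = 3·7 + 0
gcd(470673, 522571) = 7.
Working backward:
7 = 70 − 3·21
7 = −3·91 + 4·70
7 = 4·252 − 11·91
7 = −11·343 + 15·252
7 = 15·1624 − 71·343
7 = −71·3591 + 157·1624
7 = 157·51898 − 2269·3591
7 = −2269·470673 + 20578·51898
7 = 20578·522571 − 22847·470673
So 7 = (20578)·522571 + (-22847)·470673.

7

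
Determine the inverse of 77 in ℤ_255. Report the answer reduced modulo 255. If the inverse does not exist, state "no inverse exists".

53

Run Euclid on (255, 77):
255 = 3·77 + 24
77 = 3·24 + 5
24 = 4·5 + 4
5 = 1·4 + 1
4 = 4·1 + 0
gcd = 1, so the inverse exists. Back-substitute:
1 = 5 − 4
1 = −24 + 5·5
1 = 5·77 − 16·24
1 = −16·255 + 53·77
So 77·53 ≡ 1 (mod 255).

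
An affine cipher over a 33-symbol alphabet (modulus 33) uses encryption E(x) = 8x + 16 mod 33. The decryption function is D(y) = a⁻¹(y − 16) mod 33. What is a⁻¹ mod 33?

gcd(33, 8) by repeated division:
33 = 4*8 + 1
8 = 8*1 + 0
The gcd is 1. Working backward:
1 = 33 − 4·8
So 8·(-4) ≡ 1 (mod 33), and -4 ≡ 29 (mod 33).

29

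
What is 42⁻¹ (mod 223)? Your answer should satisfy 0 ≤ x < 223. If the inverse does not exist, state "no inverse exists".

Extended Euclidean algorithm:
223 = 5·42 + 13
42 = 3·13 + 3
13 = 4·3 + 1
3 = 3·1 + 0
gcd = 1, so the inverse exists. Back-substitute:
1 = 13 − 4·3
1 = −4·42 + 13·13
1 = 13·223 − 69·42
Thus 42·(-69) ≡ 1 (mod 223); reducing, -69 mod 223 = 154.

154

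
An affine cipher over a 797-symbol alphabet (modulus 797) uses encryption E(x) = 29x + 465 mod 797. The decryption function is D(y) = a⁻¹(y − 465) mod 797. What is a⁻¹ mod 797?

55

gcd(797, 29) by repeated division:
797 = 27·29 + 14
29 = 2·14 + 1
14 = 14·1 + 0
gcd = 1, so the inverse exists. Back-substitute:
1 = 29 − 2·14
1 = −2·797 + 55·29
So 29·55 ≡ 1 (mod 797).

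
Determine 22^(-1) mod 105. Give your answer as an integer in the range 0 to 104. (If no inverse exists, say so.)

43

Run Euclid on (105, 22):
105 = 4·22 + 17
22 = 1·17 + 5
17 = 3·5 + 2
5 = 2·2 + 1
2 = 2·1 + 0
The gcd is 1. Working backward:
1 = 5 − 2·2
1 = −2·17 + 7·5
1 = 7·22 − 9·17
1 = −9·105 + 43·22
So 22·43 ≡ 1 (mod 105).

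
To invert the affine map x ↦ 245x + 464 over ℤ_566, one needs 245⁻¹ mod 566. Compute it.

gcd(566, 245) by repeated division:
566 = 2×245 + 76
245 = 3×76 + 17
76 = 4×17 + 8
17 = 2×8 + 1
8 = 8×1 + 0
gcd = 1, so the inverse exists. Back-substitute:
1 = 17 − 2·8
1 = −2·76 + 9·17
1 = 9·245 − 29·76
1 = −29·566 + 67·245
So 245·67 ≡ 1 (mod 566).

67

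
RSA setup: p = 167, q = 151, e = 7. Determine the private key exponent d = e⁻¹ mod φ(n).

φ(n) = (p−1)(q−1) = 166·150 = 24900.
Need d with 7·d ≡ 1 (mod 24900). Apply the extended Euclidean algorithm:
24900 = 3557*7 + 1
7 = 7*1 + 0
Back-substitute:
1 = 24900 − 3557·7
So 7·(-3557) ≡ 1 (mod 24900), hence d ≡ -3557 ≡ 21343 (mod 24900).

21343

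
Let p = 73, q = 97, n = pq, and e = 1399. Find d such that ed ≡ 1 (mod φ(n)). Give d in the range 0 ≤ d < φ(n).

φ(n) = (p−1)(q−1) = 72·96 = 6912.
Need d with 1399·d ≡ 1 (mod 6912). Apply the extended Euclidean algorithm:
6912 = 4×1399 + 1316
1399 = 1×1316 + 83
1316 = 15×83 + 71
83 = 1×71 + 12
71 = 5×12 + 11
12 = 1×11 + 1
11 = 11×1 + 0
Back-substitute:
1 = 12 − 11
1 = −71 + 6·12
1 = 6·83 − 7·71
1 = −7·1316 + 111·83
1 = 111·1399 − 118·1316
1 = −118·6912 + 583·1399
So 1399·583 ≡ 1 (mod 6912), hence d = 583.

583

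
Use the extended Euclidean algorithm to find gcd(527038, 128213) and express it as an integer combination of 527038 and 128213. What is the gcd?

1

Repeated division:
527038 = 4*128213 + 14186
128213 = 9*14186 + 539
14186 = 26*539 + 172
539 = 3*172 + 23
172 = 7*23 + 11
23 = 2*11 + 1
11 = 11*1 + 0
gcd(527038, 128213) = 1.
Express as a combination:
1 = 23 − 2·11
1 = −2·172 + 15·23
1 = 15·539 − 47·172
1 = −47·14186 + 1237·539
1 = 1237·128213 − 11180·14186
1 = −11180·527038 + 45957·128213
So 1 = (-11180)·527038 + (45957)·128213.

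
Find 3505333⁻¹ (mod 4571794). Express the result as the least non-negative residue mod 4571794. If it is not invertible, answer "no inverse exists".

gcd(4571794, 3505333) by repeated division:
4571794 = 1*3505333 + 1066461
3505333 = 3*1066461 + 305950
1066461 = 3*305950 + 148611
305950 = 2*148611 + 8728
148611 = 17*8728 + 235
8728 = 37*235 + 33
235 = 7*33 + 4
33 = 8*4 + 1
4 = 4*1 + 0
The gcd is 1. Working backward:
1 = 33 − 8·4
1 = −8·235 + 57·33
1 = 57·8728 − 2117·235
1 = −2117·148611 + 36046·8728
1 = 36046·305950 − 74209·148611
1 = −74209·1066461 + 258673·305950
1 = 258673·3505333 − 850228·1066461
1 = −850228·4571794 + 1108901·3505333
So 3505333·1108901 ≡ 1 (mod 4571794).

1108901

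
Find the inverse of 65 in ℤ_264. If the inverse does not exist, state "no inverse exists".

65

Run Euclid on (264, 65):
264 = 4·65 + 4
65 = 16·4 + 1
4 = 4·1 + 0
Since gcd(65, 264) = 1, back-substitute to write 1 as a combination:
1 = 65 − 16·4
1 = −16·264 + 65·65
So 65·65 ≡ 1 (mod 264).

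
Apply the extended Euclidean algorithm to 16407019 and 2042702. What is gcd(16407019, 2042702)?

1

Apply Euclid's algorithm to 16407019 and 2042702:
16407019 = 8×2042702 + 65403
2042702 = 31×65403 + 15209
65403 = 4×15209 + 4567
15209 = 3×4567 + 1508
4567 = 3×1508 + 43
1508 = 35×43 + 3
43 = 14×3 + 1
3 = 3×1 + 0
gcd(16407019, 2042702) = 1.
Back-substituting:
1 = 43 − 14·3
1 = −14·1508 + 491·43
1 = 491·4567 − 1487·1508
1 = −1487·15209 + 4952·4567
1 = 4952·65403 − 21295·15209
1 = −21295·2042702 + 665097·65403
1 = 665097·16407019 − 5342071·2042702
So 1 = (665097)·16407019 + (-5342071)·2042702.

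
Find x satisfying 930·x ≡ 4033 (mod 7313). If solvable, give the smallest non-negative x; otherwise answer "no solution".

First find gcd(930, 7313):
7313 = 7·930 + 803
930 = 1·803 + 127
803 = 6·127 + 41
127 = 3·41 + 4
41 = 10·4 + 1
4 = 4·1 + 0
gcd = 1, so a unique solution mod 7313 exists.
Back-substitute for the Bézout coefficients:
1 = 41 − 10·4
1 = −10·127 + 31·41
1 = 31·803 − 196·127
1 = −196·930 + 227·803
1 = 227·7313 − 1785·930
So 930·(-1785) ≡ 1 (mod 7313), giving 930⁻¹ ≡ 5528.
x ≡ 930⁻¹·4033 ≡ 5528·4033 ≡ 4400 (mod 7313).

4400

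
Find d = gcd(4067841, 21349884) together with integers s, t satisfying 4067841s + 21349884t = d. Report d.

3

Repeated division:
21349884 = 5*4067841 + 1010679
4067841 = 4*1010679 + 25125
1010679 = 40*25125 + 5679
25125 = 4*5679 + 2409
5679 = 2*2409 + 861
2409 = 2*861 + 687
861 = 1*687 + 174
687 = 3*174 + 165
174 = 1*165 + 9
165 = 18*9 + 3
9 = 3*3 + 0
gcd(4067841, 21349884) = 3.
Back-substituting:
3 = 165 − 18·9
3 = −18·174 + 19·165
3 = 19·687 − 75·174
3 = −75·861 + 94·687
3 = 94·2409 − 263·861
3 = −263·5679 + 620·2409
3 = 620·25125 − 2743·5679
3 = −2743·1010679 + 110340·25125
3 = 110340·4067841 − 444103·1010679
3 = −444103·21349884 + 2330855·4067841
So 3 = (-444103)·21349884 + (2330855)·4067841.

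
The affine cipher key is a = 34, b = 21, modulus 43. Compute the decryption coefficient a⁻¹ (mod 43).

19

Extended Euclidean algorithm:
43 = 1·34 + 9
34 = 3·9 + 7
9 = 1·7 + 2
7 = 3·2 + 1
2 = 2·1 + 0
gcd = 1, so the inverse exists. Back-substitute:
1 = 7 − 3·2
1 = −3·9 + 4·7
1 = 4·34 − 15·9
1 = −15·43 + 19·34
So 34·19 ≡ 1 (mod 43).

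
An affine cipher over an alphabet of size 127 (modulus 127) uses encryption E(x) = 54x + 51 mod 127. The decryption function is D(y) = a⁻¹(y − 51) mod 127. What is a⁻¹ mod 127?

Apply the Euclidean algorithm to 127 and 54:
127 = 2*54 + 19
54 = 2*19 + 16
19 = 1*16 + 3
16 = 5*3 + 1
3 = 3*1 + 0
gcd = 1, so the inverse exists. Back-substitute:
1 = 16 − 5·3
1 = −5·19 + 6·16
1 = 6·54 − 17·19
1 = −17·127 + 40·54
So 54·40 ≡ 1 (mod 127).

40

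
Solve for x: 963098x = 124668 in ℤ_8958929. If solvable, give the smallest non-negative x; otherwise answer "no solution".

First find gcd(963098, 8958929):
8958929 = 9·963098 + 291047
963098 = 3·291047 + 89957
291047 = 3·89957 + 21176
89957 = 4·21176 + 5253
21176 = 4·5253 + 164
5253 = 32·164 + 5
164 = 32·5 + 4
5 = 1·4 + 1
4 = 4·1 + 0
gcd = 1, so a unique solution mod 8958929 exists.
Back-substitute for the Bézout coefficients:
1 = 5 − 4
1 = −164 + 33·5
1 = 33·5253 − 1057·164
1 = −1057·21176 + 4261·5253
1 = 4261·89957 − 18101·21176
1 = −18101·291047 + 58564·89957
1 = 58564·963098 − 193793·291047
1 = −193793·8958929 + 1802701·963098
So 963098·(1802701) ≡ 1 (mod 8958929), giving 963098⁻¹ ≡ 1802701.
x ≡ 963098⁻¹·124668 ≡ 1802701·124668 ≡ 4394303 (mod 8958929).

4394303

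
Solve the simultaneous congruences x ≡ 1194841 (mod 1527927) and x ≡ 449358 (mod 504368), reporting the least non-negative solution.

481657262686

Write x = 1194841 + 1527927·k. Then 1527927·k ≡ 449358 − 1194841 ≡ 263253 (mod 504368).
Need 1527927⁻¹ mod 504368. Extended Euclid on (504368, 14823):
504368 = 34×14823 + 386
14823 = 38×386 + 155
386 = 2×155 + 76
155 = 2×76 + 3
76 = 25×3 + 1
3 = 3×1 + 0
Back-substitute:
1 = 76 − 25·3
1 = −25·155 + 51·76
1 = 51·386 − 127·155
1 = −127·14823 + 4877·386
1 = 4877·504368 − 165945·14823
1527927⁻¹ ≡ 338423 (mod 504368), so k ≡ 338423·263253 ≡ 315235 (mod 504368).
x = 1194841 + 1527927·315235 = 481657262686.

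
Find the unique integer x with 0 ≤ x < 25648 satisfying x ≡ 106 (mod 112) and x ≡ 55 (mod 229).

Write x = 106 + 112·k. Then 112·k ≡ 55 − 106 ≡ 178 (mod 229).
Need 112⁻¹ mod 229. Extended Euclid on (229, 112):
229 = 2×112 + 5
112 = 22×5 + 2
5 = 2×2 + 1
2 = 2×1 + 0
Back-substitute:
1 = 5 − 2·2
1 = −2·112 + 45·5
1 = 45·229 − 92·112
112⁻¹ ≡ 137 (mod 229), so k ≡ 137·178 ≡ 112 (mod 229).
x = 106 + 112·112 = 12650.

12650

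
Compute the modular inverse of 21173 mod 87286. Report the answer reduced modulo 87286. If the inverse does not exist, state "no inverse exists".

26953

gcd(87286, 21173) by repeated division:
87286 = 4×21173 + 2594
21173 = 8×2594 + 421
2594 = 6×421 + 68
421 = 6×68 + 13
68 = 5×13 + 3
13 = 4×3 + 1
3 = 3×1 + 0
The gcd is 1. Working backward:
1 = 13 − 4·3
1 = −4·68 + 21·13
1 = 21·421 − 130·68
1 = −130·2594 + 801·421
1 = 801·21173 − 6538·2594
1 = −6538·87286 + 26953·21173
So 21173·26953 ≡ 1 (mod 87286).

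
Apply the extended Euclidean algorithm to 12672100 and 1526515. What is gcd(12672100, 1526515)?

5

Euclidean algorithm:
12672100 = 8×1526515 + 459980
1526515 = 3×459980 + 146575
459980 = 3×146575 + 20255
146575 = 7×20255 + 4790
20255 = 4×4790 + 1095
4790 = 4×1095 + 410
1095 = 2×410 + 275
410 = 1×275 + 135
275 = 2×135 + 5
135 = 27×5 + 0
gcd(12672100, 1526515) = 5.
Express as a combination:
5 = 275 − 2·135
5 = −2·410 + 3·275
5 = 3·1095 − 8·410
5 = −8·4790 + 35·1095
5 = 35·20255 − 148·4790
5 = −148·146575 + 1071·20255
5 = 1071·459980 − 3361·146575
5 = −3361·1526515 + 11154·459980
5 = 11154·12672100 − 92593·1526515
So 5 = (11154)·12672100 + (-92593)·1526515.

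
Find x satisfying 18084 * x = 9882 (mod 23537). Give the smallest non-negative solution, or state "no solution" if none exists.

First find gcd(18084, 23537):
23537 = 1×18084 + 5453
18084 = 3×5453 + 1725
5453 = 3×1725 + 278
1725 = 6×278 + 57
278 = 4×57 + 50
57 = 1×50 + 7
50 = 7×7 + 1
7 = 7×1 + 0
gcd = 1, so a unique solution mod 23537 exists.
Back-substitute for the Bézout coefficients:
1 = 50 − 7·7
1 = −7·57 + 8·50
1 = 8·278 − 39·57
1 = −39·1725 + 242·278
1 = 242·5453 − 765·1725
1 = −765·18084 + 2537·5453
1 = 2537·23537 − 3302·18084
So 18084·(-3302) ≡ 1 (mod 23537), giving 18084⁻¹ ≡ 20235.
x ≡ 18084⁻¹·9882 ≡ 20235·9882 ≡ 15455 (mod 23537).

15455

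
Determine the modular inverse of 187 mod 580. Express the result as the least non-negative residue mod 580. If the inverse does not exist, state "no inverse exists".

Run Euclid on (580, 187):
580 = 3*187 + 19
187 = 9*19 + 16
19 = 1*16 + 3
16 = 5*3 + 1
3 = 3*1 + 0
Since gcd(187, 580) = 1, back-substitute to write 1 as a combination:
1 = 16 − 5·3
1 = −5·19 + 6·16
1 = 6·187 − 59·19
1 = −59·580 + 183·187
So 187·183 ≡ 1 (mod 580).

183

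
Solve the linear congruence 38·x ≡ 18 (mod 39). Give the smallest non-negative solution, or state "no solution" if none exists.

First find gcd(38, 39):
39 = 1×38 + 1
38 = 38×1 + 0
gcd = 1, so a unique solution mod 39 exists.
Back-substitute for the Bézout coefficients:
1 = 39 − 38
So 38·(-1) ≡ 1 (mod 39), giving 38⁻¹ ≡ 38.
x ≡ 38⁻¹·18 ≡ 38·18 ≡ 21 (mod 39).

21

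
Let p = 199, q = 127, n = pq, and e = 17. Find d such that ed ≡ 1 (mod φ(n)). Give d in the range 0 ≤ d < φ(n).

22013

φ(n) = (p−1)(q−1) = 198·126 = 24948.
Need d with 17·d ≡ 1 (mod 24948). Apply the extended Euclidean algorithm:
24948 = 1467*17 + 9
17 = 1*9 + 8
9 = 1*8 + 1
8 = 8*1 + 0
Back-substitute:
1 = 9 − 8
1 = −17 + 2·9
1 = 2·24948 − 2935·17
So 17·(-2935) ≡ 1 (mod 24948), hence d ≡ -2935 ≡ 22013 (mod 24948).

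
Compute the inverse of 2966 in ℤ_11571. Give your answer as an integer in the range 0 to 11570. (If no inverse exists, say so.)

gcd(11571, 2966) by repeated division:
11571 = 3×2966 + 2673
2966 = 1×2673 + 293
2673 = 9×293 + 36
293 = 8×36 + 5
36 = 7×5 + 1
5 = 5×1 + 0
The gcd is 1. Working backward:
1 = 36 − 7·5
1 = −7·293 + 57·36
1 = 57·2673 − 520·293
1 = −520·2966 + 577·2673
1 = 577·11571 − 2251·2966
So 2966·(-2251) ≡ 1 (mod 11571), and -2251 ≡ 9320 (mod 11571).

9320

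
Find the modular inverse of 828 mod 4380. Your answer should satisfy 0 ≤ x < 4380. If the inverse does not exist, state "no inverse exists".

Euclidean algorithm on 4380, 828:
4380 = 5×828 + 240
828 = 3×240 + 108
240 = 2×108 + 24
108 = 4×24 + 12
24 = 2×12 + 0
gcd(828, 4380) = 12 ≠ 1, so 828 has no multiplicative inverse modulo 4380.

no inverse exists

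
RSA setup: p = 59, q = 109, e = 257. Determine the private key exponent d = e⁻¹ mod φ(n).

4241

φ(n) = (p−1)(q−1) = 58·108 = 6264.
Need d with 257·d ≡ 1 (mod 6264). Apply the extended Euclidean algorithm:
6264 = 24×257 + 96
257 = 2×96 + 65
96 = 1×65 + 31
65 = 2×31 + 3
31 = 10×3 + 1
3 = 3×1 + 0
Back-substitute:
1 = 31 − 10·3
1 = −10·65 + 21·31
1 = 21·96 − 31·65
1 = −31·257 + 83·96
1 = 83·6264 − 2023·257
So 257·(-2023) ≡ 1 (mod 6264), hence d ≡ -2023 ≡ 4241 (mod 6264).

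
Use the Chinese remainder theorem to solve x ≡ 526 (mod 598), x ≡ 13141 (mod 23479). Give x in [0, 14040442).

Write x = 526 + 598·k. Then 598·k ≡ 13141 − 526 ≡ 12615 (mod 23479).
Need 598⁻¹ mod 23479. Extended Euclid on (23479, 598):
23479 = 39×598 + 157
598 = 3×157 + 127
157 = 1×127 + 30
127 = 4×30 + 7
30 = 4×7 + 2
7 = 3×2 + 1
2 = 2×1 + 0
Back-substitute:
1 = 7 − 3·2
1 = −3·30 + 13·7
1 = 13·127 − 55·30
1 = −55·157 + 68·127
1 = 68·598 − 259·157
1 = −259·23479 + 10169·598
598⁻¹ ≡ 10169 (mod 23479), so k ≡ 10169·12615 ≡ 16158 (mod 23479).
x = 526 + 598·16158 = 9663010.

9663010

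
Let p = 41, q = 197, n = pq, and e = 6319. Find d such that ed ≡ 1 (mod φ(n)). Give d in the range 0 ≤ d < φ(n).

φ(n) = (p−1)(q−1) = 40·196 = 7840.
Need d with 6319·d ≡ 1 (mod 7840). Apply the extended Euclidean algorithm:
7840 = 1×6319 + 1521
6319 = 4×1521 + 235
1521 = 6×235 + 111
235 = 2×111 + 13
111 = 8×13 + 7
13 = 1×7 + 6
7 = 1×6 + 1
6 = 6×1 + 0
Back-substitute:
1 = 7 − 6
1 = −13 + 2·7
1 = 2·111 − 17·13
1 = −17·235 + 36·111
1 = 36·1521 − 233·235
1 = −233·6319 + 968·1521
1 = 968·7840 − 1201·6319
So 6319·(-1201) ≡ 1 (mod 7840), hence d ≡ -1201 ≡ 6639 (mod 7840).

6639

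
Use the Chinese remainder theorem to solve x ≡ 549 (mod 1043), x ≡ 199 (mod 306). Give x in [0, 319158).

Write x = 549 + 1043·k. Then 1043·k ≡ 199 − 549 ≡ 262 (mod 306).
Need 1043⁻¹ mod 306. Extended Euclid on (306, 125):
306 = 2*125 + 56
125 = 2*56 + 13
56 = 4*13 + 4
13 = 3*4 + 1
4 = 4*1 + 0
Back-substitute:
1 = 13 − 3·4
1 = −3·56 + 13·13
1 = 13·125 − 29·56
1 = −29·306 + 71·125
1043⁻¹ ≡ 71 (mod 306), so k ≡ 71·262 ≡ 242 (mod 306).
x = 549 + 1043·242 = 252955.

252955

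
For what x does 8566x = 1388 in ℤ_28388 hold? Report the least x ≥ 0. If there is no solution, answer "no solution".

First find gcd(8566, 28388):
28388 = 3·8566 + 2690
8566 = 3·2690 + 496
2690 = 5·496 + 210
496 = 2·210 + 76
210 = 2·76 + 58
76 = 1·58 + 18
58 = 3·18 + 4
18 = 4·4 + 2
4 = 2·2 + 0
gcd = 2 and 2 | 1388, so solutions exist. Divide through by 2: 4283x ≡ 694 (mod 14194).
Now find 4283⁻¹ mod 14194:
14194 = 3·4283 + 1345
4283 = 3·1345 + 248
1345 = 5·248 + 105
248 = 2·105 + 38
105 = 2·38 + 29
38 = 1·29 + 9
29 = 3·9 + 2
9 = 4·2 + 1
2 = 2·1 + 0
Back-substitute:
1 = 9 − 4·2
1 = −4·29 + 13·9
1 = 13·38 − 17·29
1 = −17·105 + 47·38
1 = 47·248 − 111·105
1 = −111·1345 + 602·248
1 = 602·4283 − 1917·1345
1 = −1917·14194 + 6353·4283
So 4283⁻¹ ≡ 6353 (mod 14194).
Then x ≡ 6353·694 ≡ 8842 (mod 14194); the smallest non-negative solution is x = 8842.

8842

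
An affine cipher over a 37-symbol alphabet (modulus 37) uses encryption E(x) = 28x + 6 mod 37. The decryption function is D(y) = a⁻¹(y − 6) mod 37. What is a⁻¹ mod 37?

gcd(37, 28) by repeated division:
37 = 1×28 + 9
28 = 3×9 + 1
9 = 9×1 + 0
Since gcd(28, 37) = 1, back-substitute to write 1 as a combination:
1 = 28 − 3·9
1 = −3·37 + 4·28
So 28·4 ≡ 1 (mod 37).

4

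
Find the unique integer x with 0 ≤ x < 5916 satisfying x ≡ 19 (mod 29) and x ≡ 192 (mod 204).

Write x = 19 + 29·k. Then 29·k ≡ 192 − 19 ≡ 173 (mod 204).
Need 29⁻¹ mod 204. Extended Euclid on (204, 29):
204 = 7·29 + 1
29 = 29·1 + 0
Back-substitute:
1 = 204 − 7·29
29⁻¹ ≡ 197 (mod 204), so k ≡ 197·173 ≡ 13 (mod 204).
x = 19 + 29·13 = 396.

396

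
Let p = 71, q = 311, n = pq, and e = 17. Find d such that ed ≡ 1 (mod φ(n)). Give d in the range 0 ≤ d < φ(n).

2553

φ(n) = (p−1)(q−1) = 70·310 = 21700.
Need d with 17·d ≡ 1 (mod 21700). Apply the extended Euclidean algorithm:
21700 = 1276×17 + 8
17 = 2×8 + 1
8 = 8×1 + 0
Back-substitute:
1 = 17 − 2·8
1 = −2·21700 + 2553·17
So 17·2553 ≡ 1 (mod 21700), hence d = 2553.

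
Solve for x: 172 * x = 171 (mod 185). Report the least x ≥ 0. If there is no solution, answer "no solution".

58

First find gcd(172, 185):
185 = 1×172 + 13
172 = 13×13 + 3
13 = 4×3 + 1
3 = 3×1 + 0
gcd = 1, so a unique solution mod 185 exists.
Back-substitute for the Bézout coefficients:
1 = 13 − 4·3
1 = −4·172 + 53·13
1 = 53·185 − 57·172
So 172·(-57) ≡ 1 (mod 185), giving 172⁻¹ ≡ 128.
x ≡ 172⁻¹·171 ≡ 128·171 ≡ 58 (mod 185).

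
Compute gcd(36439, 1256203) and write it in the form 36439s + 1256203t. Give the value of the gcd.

13

Repeated division:
1256203 = 34·36439 + 17277
36439 = 2·17277 + 1885
17277 = 9·1885 + 312
1885 = 6·312 + 13
312 = 24·13 + 0
gcd(36439, 1256203) = 13.
Express as a combination:
13 = 1885 − 6·312
13 = −6·17277 + 55·1885
13 = 55·36439 − 116·17277
13 = −116·1256203 + 3999·36439
So 13 = (-116)·1256203 + (3999)·36439.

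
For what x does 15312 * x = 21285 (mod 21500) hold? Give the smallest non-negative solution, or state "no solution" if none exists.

gcd(15312, 21500):
21500 = 1×15312 + 6188
15312 = 2×6188 + 2936
6188 = 2×2936 + 316
2936 = 9×316 + 92
316 = 3×92 + 40
92 = 2×40 + 12
40 = 3×12 + 4
12 = 3×4 + 0
gcd = 4, but 4 ∤ 21285, so the congruence has no solution.

no solution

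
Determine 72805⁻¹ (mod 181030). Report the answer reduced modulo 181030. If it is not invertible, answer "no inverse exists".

Compute gcd(72805, 181030):
181030 = 2·72805 + 35420
72805 = 2·35420 + 1965
35420 = 18·1965 + 50
1965 = 39·50 + 15
50 = 3·15 + 5
15 = 3·5 + 0
gcd(72805, 181030) = 5 ≠ 1, so 72805 has no multiplicative inverse modulo 181030.

no inverse exists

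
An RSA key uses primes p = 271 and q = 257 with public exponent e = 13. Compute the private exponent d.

5317

φ(n) = (p−1)(q−1) = 270·256 = 69120.
Need d with 13·d ≡ 1 (mod 69120). Apply the extended Euclidean algorithm:
69120 = 5316*13 + 12
13 = 1*12 + 1
12 = 12*1 + 0
Back-substitute:
1 = 13 − 12
1 = −69120 + 5317·13
So 13·5317 ≡ 1 (mod 69120), hence d = 5317.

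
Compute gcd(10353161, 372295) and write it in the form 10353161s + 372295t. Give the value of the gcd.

Apply Euclid's algorithm to 10353161 and 372295:
10353161 = 27*372295 + 301196
372295 = 1*301196 + 71099
301196 = 4*71099 + 16800
71099 = 4*16800 + 3899
16800 = 4*3899 + 1204
3899 = 3*1204 + 287
1204 = 4*287 + 56
287 = 5*56 + 7
56 = 8*7 + 0
gcd(10353161, 372295) = 7.
Working backward:
7 = 287 − 5·56
7 = −5·1204 + 21·287
7 = 21·3899 − 68·1204
7 = −68·16800 + 293·3899
7 = 293·71099 − 1240·16800
7 = −1240·301196 + 5253·71099
7 = 5253·372295 − 6493·301196
7 = −6493·10353161 + 180564·372295
So 7 = (-6493)·10353161 + (180564)·372295.

7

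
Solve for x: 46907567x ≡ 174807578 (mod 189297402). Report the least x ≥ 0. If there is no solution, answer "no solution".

gcd(46907567, 189297402):
189297402 = 4*46907567 + 1667134
46907567 = 28*1667134 + 227815
1667134 = 7*227815 + 72429
227815 = 3*72429 + 10528
72429 = 6*10528 + 9261
10528 = 1*9261 + 1267
9261 = 7*1267 + 392
1267 = 3*392 + 91
392 = 4*91 + 28
91 = 3*28 + 7
28 = 4*7 + 0
gcd = 7, but 7 ∤ 174807578, so the congruence has no solution.

no solution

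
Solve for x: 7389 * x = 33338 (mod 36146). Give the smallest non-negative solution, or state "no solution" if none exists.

First find gcd(7389, 36146):
36146 = 4*7389 + 6590
7389 = 1*6590 + 799
6590 = 8*799 + 198
799 = 4*198 + 7
198 = 28*7 + 2
7 = 3*2 + 1
2 = 2*1 + 0
gcd = 1, so a unique solution mod 36146 exists.
Back-substitute for the Bézout coefficients:
1 = 7 − 3·2
1 = −3·198 + 85·7
1 = 85·799 − 343·198
1 = −343·6590 + 2829·799
1 = 2829·7389 − 3172·6590
1 = −3172·36146 + 15517·7389
So 7389·(15517) ≡ 1 (mod 36146), giving 7389⁻¹ ≡ 15517.
x ≡ 7389⁻¹·33338 ≡ 15517·33338 ≡ 20340 (mod 36146).

20340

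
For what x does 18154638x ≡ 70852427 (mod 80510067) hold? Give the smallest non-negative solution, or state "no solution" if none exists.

gcd(18154638, 80510067):
80510067 = 4×18154638 + 7891515
18154638 = 2×7891515 + 2371608
7891515 = 3×2371608 + 776691
2371608 = 3×776691 + 41535
776691 = 18×41535 + 29061
41535 = 1×29061 + 12474
29061 = 2×12474 + 4113
12474 = 3×4113 + 135
4113 = 30×135 + 63
135 = 2×63 + 9
63 = 7×9 + 0
gcd = 9, but 9 ∤ 70852427, so the congruence has no solution.

no solution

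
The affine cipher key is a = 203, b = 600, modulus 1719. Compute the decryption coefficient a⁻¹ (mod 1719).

gcd(1719, 203) by repeated division:
1719 = 8×203 + 95
203 = 2×95 + 13
95 = 7×13 + 4
13 = 3×4 + 1
4 = 4×1 + 0
The gcd is 1. Working backward:
1 = 13 − 3·4
1 = −3·95 + 22·13
1 = 22·203 − 47·95
1 = −47·1719 + 398·203
So 203·398 ≡ 1 (mod 1719).

398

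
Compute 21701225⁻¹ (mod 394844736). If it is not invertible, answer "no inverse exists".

Euclidean algorithm on 394844736, 21701225:
394844736 = 18*21701225 + 4222686
21701225 = 5*4222686 + 587795
4222686 = 7*587795 + 108121
587795 = 5*108121 + 47190
108121 = 2*47190 + 13741
47190 = 3*13741 + 5967
13741 = 2*5967 + 1807
5967 = 3*1807 + 546
1807 = 3*546 + 169
546 = 3*169 + 39
169 = 4*39 + 13
39 = 3*13 + 0
gcd(21701225, 394844736) = 13 ≠ 1, so 21701225 has no multiplicative inverse modulo 394844736.

no inverse exists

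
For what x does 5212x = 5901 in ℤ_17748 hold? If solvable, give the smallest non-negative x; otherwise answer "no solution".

gcd(5212, 17748):
17748 = 3*5212 + 2112
5212 = 2*2112 + 988
2112 = 2*988 + 136
988 = 7*136 + 36
136 = 3*36 + 28
36 = 1*28 + 8
28 = 3*8 + 4
8 = 2*4 + 0
gcd = 4, but 4 ∤ 5901, so the congruence has no solution.

no solution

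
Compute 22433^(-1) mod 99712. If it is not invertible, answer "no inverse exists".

Extended Euclidean algorithm:
99712 = 4·22433 + 9980
22433 = 2·9980 + 2473
9980 = 4·2473 + 88
2473 = 28·88 + 9
88 = 9·9 + 7
9 = 1·7 + 2
7 = 3·2 + 1
2 = 2·1 + 0
gcd = 1, so the inverse exists. Back-substitute:
1 = 7 − 3·2
1 = −3·9 + 4·7
1 = 4·88 − 39·9
1 = −39·2473 + 1096·88
1 = 1096·9980 − 4423·2473
1 = −4423·22433 + 9942·9980
1 = 9942·99712 − 44191·22433
Hence 22433⁻¹ ≡ -44191 ≡ 55521 (mod 99712).

55521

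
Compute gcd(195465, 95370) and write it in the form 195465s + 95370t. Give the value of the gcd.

Apply Euclid's algorithm to 195465 and 95370:
195465 = 2×95370 + 4725
95370 = 20×4725 + 870
4725 = 5×870 + 375
870 = 2×375 + 120
375 = 3×120 + 15
120 = 8×15 + 0
gcd(195465, 95370) = 15.
Back-substituting:
15 = 375 − 3·120
15 = −3·870 + 7·375
15 = 7·4725 − 38·870
15 = −38·95370 + 767·4725
15 = 767·195465 − 1572·95370
So 15 = (767)·195465 + (-1572)·95370.

15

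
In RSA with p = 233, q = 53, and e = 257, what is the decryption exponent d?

φ(n) = (p−1)(q−1) = 232·52 = 12064.
Need d with 257·d ≡ 1 (mod 12064). Apply the extended Euclidean algorithm:
12064 = 46*257 + 242
257 = 1*242 + 15
242 = 16*15 + 2
15 = 7*2 + 1
2 = 2*1 + 0
Back-substitute:
1 = 15 − 7·2
1 = −7·242 + 113·15
1 = 113·257 − 120·242
1 = −120·12064 + 5633·257
So 257·5633 ≡ 1 (mod 12064), hence d = 5633.

5633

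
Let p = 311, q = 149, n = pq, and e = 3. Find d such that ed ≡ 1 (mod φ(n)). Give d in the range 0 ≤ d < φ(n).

30587

φ(n) = (p−1)(q−1) = 310·148 = 45880.
Need d with 3·d ≡ 1 (mod 45880). Apply the extended Euclidean algorithm:
45880 = 15293×3 + 1
3 = 3×1 + 0
Back-substitute:
1 = 45880 − 15293·3
So 3·(-15293) ≡ 1 (mod 45880), hence d ≡ -15293 ≡ 30587 (mod 45880).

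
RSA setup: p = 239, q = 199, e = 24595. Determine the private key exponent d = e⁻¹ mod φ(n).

φ(n) = (p−1)(q−1) = 238·198 = 47124.
Need d with 24595·d ≡ 1 (mod 47124). Apply the extended Euclidean algorithm:
47124 = 1×24595 + 22529
24595 = 1×22529 + 2066
22529 = 10×2066 + 1869
2066 = 1×1869 + 197
1869 = 9×197 + 96
197 = 2×96 + 5
96 = 19×5 + 1
5 = 5×1 + 0
Back-substitute:
1 = 96 − 19·5
1 = −19·197 + 39·96
1 = 39·1869 − 370·197
1 = −370·2066 + 409·1869
1 = 409·22529 − 4460·2066
1 = −4460·24595 + 4869·22529
1 = 4869·47124 − 9329·24595
So 24595·(-9329) ≡ 1 (mod 47124), hence d ≡ -9329 ≡ 37795 (mod 47124).

37795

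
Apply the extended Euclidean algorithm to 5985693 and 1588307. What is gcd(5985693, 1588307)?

7

Euclidean algorithm:
5985693 = 3·1588307 + 1220772
1588307 = 1·1220772 + 367535
1220772 = 3·367535 + 118167
367535 = 3·118167 + 13034
118167 = 9·13034 + 861
13034 = 15·861 + 119
861 = 7·119 + 28
119 = 4·28 + 7
28 = 4·7 + 0
gcd(5985693, 1588307) = 7.
Working backward:
7 = 119 − 4·28
7 = −4·861 + 29·119
7 = 29·13034 − 439·861
7 = −439·118167 + 3980·13034
7 = 3980·367535 − 12379·118167
7 = −12379·1220772 + 41117·367535
7 = 41117·1588307 − 53496·1220772
7 = −53496·5985693 + 201605·1588307
So 7 = (-53496)·5985693 + (201605)·1588307.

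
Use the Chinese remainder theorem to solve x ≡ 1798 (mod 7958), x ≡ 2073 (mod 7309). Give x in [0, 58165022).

Write x = 1798 + 7958·k. Then 7958·k ≡ 2073 − 1798 ≡ 275 (mod 7309).
Need 7958⁻¹ mod 7309. Extended Euclid on (7309, 649):
7309 = 11·649 + 170
649 = 3·170 + 139
170 = 1·139 + 31
139 = 4·31 + 15
31 = 2·15 + 1
15 = 15·1 + 0
Back-substitute:
1 = 31 − 2·15
1 = −2·139 + 9·31
1 = 9·170 − 11·139
1 = −11·649 + 42·170
1 = 42·7309 − 473·649
7958⁻¹ ≡ 6836 (mod 7309), so k ≡ 6836·275 ≡ 1487 (mod 7309).
x = 1798 + 7958·1487 = 11835344.

11835344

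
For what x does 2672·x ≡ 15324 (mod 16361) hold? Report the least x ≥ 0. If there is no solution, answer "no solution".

4047

First find gcd(2672, 16361):
16361 = 6×2672 + 329
2672 = 8×329 + 40
329 = 8×40 + 9
40 = 4×9 + 4
9 = 2×4 + 1
4 = 4×1 + 0
gcd = 1, so a unique solution mod 16361 exists.
Back-substitute for the Bézout coefficients:
1 = 9 − 2·4
1 = −2·40 + 9·9
1 = 9·329 − 74·40
1 = −74·2672 + 601·329
1 = 601·16361 − 3680·2672
So 2672·(-3680) ≡ 1 (mod 16361), giving 2672⁻¹ ≡ 12681.
x ≡ 2672⁻¹·15324 ≡ 12681·15324 ≡ 4047 (mod 16361).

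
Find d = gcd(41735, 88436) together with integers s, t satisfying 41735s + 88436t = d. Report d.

Euclidean algorithm:
88436 = 2·41735 + 4966
41735 = 8·4966 + 2007
4966 = 2·2007 + 952
2007 = 2·952 + 103
952 = 9·103 + 25
103 = 4·25 + 3
25 = 8·3 + 1
3 = 3·1 + 0
gcd(41735, 88436) = 1.
Working backward:
1 = 25 − 8·3
1 = −8·103 + 33·25
1 = 33·952 − 305·103
1 = −305·2007 + 643·952
1 = 643·4966 − 1591·2007
1 = −1591·41735 + 13371·4966
1 = 13371·88436 − 28333·41735
So 1 = (13371)·88436 + (-28333)·41735.

1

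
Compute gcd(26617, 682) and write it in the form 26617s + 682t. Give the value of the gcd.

1

Euclidean algorithm:
26617 = 39×682 + 19
682 = 35×19 + 17
19 = 1×17 + 2
17 = 8×2 + 1
2 = 2×1 + 0
gcd(26617, 682) = 1.
Express as a combination:
1 = 17 − 8·2
1 = −8·19 + 9·17
1 = 9·682 − 323·19
1 = −323·26617 + 12606·682
So 1 = (-323)·26617 + (12606)·682.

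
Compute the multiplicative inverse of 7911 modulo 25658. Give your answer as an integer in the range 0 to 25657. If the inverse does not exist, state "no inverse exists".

8877

gcd(25658, 7911) by repeated division:
25658 = 3·7911 + 1925
7911 = 4·1925 + 211
1925 = 9·211 + 26
211 = 8·26 + 3
26 = 8·3 + 2
3 = 1·2 + 1
2 = 2·1 + 0
The gcd is 1. Working backward:
1 = 3 − 2
1 = −26 + 9·3
1 = 9·211 − 73·26
1 = −73·1925 + 666·211
1 = 666·7911 − 2737·1925
1 = −2737·25658 + 8877·7911
So 7911·8877 ≡ 1 (mod 25658).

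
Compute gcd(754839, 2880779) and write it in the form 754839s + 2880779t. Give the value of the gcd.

1

Euclidean algorithm:
2880779 = 3·754839 + 616262
754839 = 1·616262 + 138577
616262 = 4·138577 + 61954
138577 = 2·61954 + 14669
61954 = 4·14669 + 3278
14669 = 4·3278 + 1557
3278 = 2·1557 + 164
1557 = 9·164 + 81
164 = 2·81 + 2
81 = 40·2 + 1
2 = 2·1 + 0
gcd(754839, 2880779) = 1.
Working backward:
1 = 81 − 40·2
1 = −40·164 + 81·81
1 = 81·1557 − 769·164
1 = −769·3278 + 1619·1557
1 = 1619·14669 − 7245·3278
1 = −7245·61954 + 30599·14669
1 = 30599·138577 − 68443·61954
1 = −68443·616262 + 304371·138577
1 = 304371·754839 − 372814·616262
1 = −372814·2880779 + 1422813·754839
So 1 = (-372814)·2880779 + (1422813)·754839.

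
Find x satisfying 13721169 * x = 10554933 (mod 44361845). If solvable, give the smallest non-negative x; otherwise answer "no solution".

gcd(13721169, 44361845):
44361845 = 3*13721169 + 3198338
13721169 = 4*3198338 + 927817
3198338 = 3*927817 + 414887
927817 = 2*414887 + 98043
414887 = 4*98043 + 22715
98043 = 4*22715 + 7183
22715 = 3*7183 + 1166
7183 = 6*1166 + 187
1166 = 6*187 + 44
187 = 4*44 + 11
44 = 4*11 + 0
gcd = 11, but 11 ∤ 10554933, so the congruence has no solution.

no solution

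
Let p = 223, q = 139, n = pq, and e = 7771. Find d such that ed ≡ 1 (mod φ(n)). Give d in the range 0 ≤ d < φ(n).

16207

φ(n) = (p−1)(q−1) = 222·138 = 30636.
Need d with 7771·d ≡ 1 (mod 30636). Apply the extended Euclidean algorithm:
30636 = 3×7771 + 7323
7771 = 1×7323 + 448
7323 = 16×448 + 155
448 = 2×155 + 138
155 = 1×138 + 17
138 = 8×17 + 2
17 = 8×2 + 1
2 = 2×1 + 0
Back-substitute:
1 = 17 − 8·2
1 = −8·138 + 65·17
1 = 65·155 − 73·138
1 = −73·448 + 211·155
1 = 211·7323 − 3449·448
1 = −3449·7771 + 3660·7323
1 = 3660·30636 − 14429·7771
So 7771·(-14429) ≡ 1 (mod 30636), hence d ≡ -14429 ≡ 16207 (mod 30636).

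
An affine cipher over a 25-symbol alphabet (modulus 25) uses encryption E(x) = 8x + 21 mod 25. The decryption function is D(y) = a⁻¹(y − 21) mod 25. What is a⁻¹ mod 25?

22

gcd(25, 8) by repeated division:
25 = 3*8 + 1
8 = 8*1 + 0
Since gcd(8, 25) = 1, back-substitute to write 1 as a combination:
1 = 25 − 3·8
Hence 8⁻¹ ≡ -3 ≡ 22 (mod 25).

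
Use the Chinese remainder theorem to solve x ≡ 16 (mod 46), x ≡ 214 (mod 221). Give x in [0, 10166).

5076

Write x = 16 + 46·k. Then 46·k ≡ 214 − 16 ≡ 198 (mod 221).
Need 46⁻¹ mod 221. Extended Euclid on (221, 46):
221 = 4*46 + 37
46 = 1*37 + 9
37 = 4*9 + 1
9 = 9*1 + 0
Back-substitute:
1 = 37 − 4·9
1 = −4·46 + 5·37
1 = 5·221 − 24·46
46⁻¹ ≡ 197 (mod 221), so k ≡ 197·198 ≡ 110 (mod 221).
x = 16 + 46·110 = 5076.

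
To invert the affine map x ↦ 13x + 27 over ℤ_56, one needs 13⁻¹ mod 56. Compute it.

Apply the Euclidean algorithm to 56 and 13:
56 = 4·13 + 4
13 = 3·4 + 1
4 = 4·1 + 0
gcd = 1, so the inverse exists. Back-substitute:
1 = 13 − 3·4
1 = −3·56 + 13·13
So 13·13 ≡ 1 (mod 56).

13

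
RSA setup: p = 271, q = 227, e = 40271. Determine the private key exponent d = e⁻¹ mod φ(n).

7211

φ(n) = (p−1)(q−1) = 270·226 = 61020.
Need d with 40271·d ≡ 1 (mod 61020). Apply the extended Euclidean algorithm:
61020 = 1·40271 + 20749
40271 = 1·20749 + 19522
20749 = 1·19522 + 1227
19522 = 15·1227 + 1117
1227 = 1·1117 + 110
1117 = 10·110 + 17
110 = 6·17 + 8
17 = 2·8 + 1
8 = 8·1 + 0
Back-substitute:
1 = 17 − 2·8
1 = −2·110 + 13·17
1 = 13·1117 − 132·110
1 = −132·1227 + 145·1117
1 = 145·19522 − 2307·1227
1 = −2307·20749 + 2452·19522
1 = 2452·40271 − 4759·20749
1 = −4759·61020 + 7211·40271
So 40271·7211 ≡ 1 (mod 61020), hence d = 7211.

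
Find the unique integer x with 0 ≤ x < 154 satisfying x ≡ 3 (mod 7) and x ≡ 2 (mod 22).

24

Write x = 3 + 7·k. Then 7·k ≡ 2 − 3 ≡ 21 (mod 22).
Need 7⁻¹ mod 22. Extended Euclid on (22, 7):
22 = 3*7 + 1
7 = 7*1 + 0
Back-substitute:
1 = 22 − 3·7
7⁻¹ ≡ 19 (mod 22), so k ≡ 19·21 ≡ 3 (mod 22).
x = 3 + 7·3 = 24.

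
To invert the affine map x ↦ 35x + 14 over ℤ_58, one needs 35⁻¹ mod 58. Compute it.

5

Extended Euclidean algorithm:
58 = 1·35 + 23
35 = 1·23 + 12
23 = 1·12 + 11
12 = 1·11 + 1
11 = 11·1 + 0
Since gcd(35, 58) = 1, back-substitute to write 1 as a combination:
1 = 12 − 11
1 = −23 + 2·12
1 = 2·35 − 3·23
1 = −3·58 + 5·35
So 35·5 ≡ 1 (mod 58).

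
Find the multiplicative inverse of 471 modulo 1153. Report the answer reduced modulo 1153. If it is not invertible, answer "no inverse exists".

306

Apply the Euclidean algorithm to 1153 and 471:
1153 = 2×471 + 211
471 = 2×211 + 49
211 = 4×49 + 15
49 = 3×15 + 4
15 = 3×4 + 3
4 = 1×3 + 1
3 = 3×1 + 0
The gcd is 1. Working backward:
1 = 4 − 3
1 = −15 + 4·4
1 = 4·49 − 13·15
1 = −13·211 + 56·49
1 = 56·471 − 125·211
1 = −125·1153 + 306·471
So 471·306 ≡ 1 (mod 1153).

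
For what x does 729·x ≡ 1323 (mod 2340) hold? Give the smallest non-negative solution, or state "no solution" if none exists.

127

First find gcd(729, 2340):
2340 = 3×729 + 153
729 = 4×153 + 117
153 = 1×117 + 36
117 = 3×36 + 9
36 = 4×9 + 0
gcd = 9 and 9 | 1323, so solutions exist. Divide through by 9: 81x ≡ 147 (mod 260).
Now find 81⁻¹ mod 260:
260 = 3*81 + 17
81 = 4*17 + 13
17 = 1*13 + 4
13 = 3*4 + 1
4 = 4*1 + 0
Back-substitute:
1 = 13 − 3·4
1 = −3·17 + 4·13
1 = 4·81 − 19·17
1 = −19·260 + 61·81
So 81⁻¹ ≡ 61 (mod 260).
Then x ≡ 61·147 ≡ 127 (mod 260); the smallest non-negative solution is x = 127.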